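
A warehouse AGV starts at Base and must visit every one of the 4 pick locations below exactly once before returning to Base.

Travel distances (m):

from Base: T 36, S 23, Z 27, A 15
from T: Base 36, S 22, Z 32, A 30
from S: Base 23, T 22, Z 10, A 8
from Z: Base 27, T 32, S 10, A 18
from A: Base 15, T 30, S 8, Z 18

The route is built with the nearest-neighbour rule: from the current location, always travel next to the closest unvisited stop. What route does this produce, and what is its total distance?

At Base the remaining stops are A 15, S 23, Z 27, T 36; go to A.
At A the remaining stops are S 8, Z 18, T 30; go to S.
At S the remaining stops are Z 10, T 22; go to Z.
At Z the remaining stops are T 32; go to T.
Return T→Base: 36.
Total = 15 + 8 + 10 + 32 + 36 = 101.

Total distance 101 m via the nearest-neighbour route Base → A → S → Z → T → Base.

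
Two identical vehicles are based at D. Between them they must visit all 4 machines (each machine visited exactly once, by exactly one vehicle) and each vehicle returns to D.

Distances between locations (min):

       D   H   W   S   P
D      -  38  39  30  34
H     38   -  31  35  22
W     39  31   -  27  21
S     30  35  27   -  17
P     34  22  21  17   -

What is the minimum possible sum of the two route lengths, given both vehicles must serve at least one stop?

Try each way of splitting the stops between the two vehicles (each non-empty) and, for each split, find the best tour for each vehicle:
  {H} + {W, S, P}: 76 + 107 = 183
  {W} + {H, S, P}: 78 + 107 = 185
  {H, W} + {S, P}: 108 + 81 = 189
  {S} + {H, W, P}: 60 + 120 = 180
  {H, S} + {W, P}: 103 + 94 = 197
  {W, S} + {H, P}: 96 + 94 = 190
  … (7 splits in total)
Best: vehicle 1 D → S → D = 60; vehicle 2 D → H → P → W → D = 120; combined 180.

180 min — the smallest possible combined total.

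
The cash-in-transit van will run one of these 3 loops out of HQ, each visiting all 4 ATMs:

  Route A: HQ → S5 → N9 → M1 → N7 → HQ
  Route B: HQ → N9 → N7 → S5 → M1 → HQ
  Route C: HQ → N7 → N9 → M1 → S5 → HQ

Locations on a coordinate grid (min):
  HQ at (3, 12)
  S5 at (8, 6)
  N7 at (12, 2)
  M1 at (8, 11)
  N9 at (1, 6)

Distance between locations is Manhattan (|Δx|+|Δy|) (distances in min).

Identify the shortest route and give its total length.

Route A: 11 + 7 + 12 + 13 + 19 = 62
Route B: 8 + 15 + 8 + 5 + 6 = 42
Route C: 19 + 15 + 12 + 5 + 11 = 62

Shortest is Route B, total 42 min.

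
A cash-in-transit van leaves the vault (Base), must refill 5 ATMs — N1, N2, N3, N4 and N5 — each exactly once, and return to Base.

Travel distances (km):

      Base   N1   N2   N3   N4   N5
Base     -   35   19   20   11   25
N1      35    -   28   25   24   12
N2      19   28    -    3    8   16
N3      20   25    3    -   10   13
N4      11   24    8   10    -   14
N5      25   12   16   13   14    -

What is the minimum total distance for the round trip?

There are 60 distinct closed tours to check (reversals are equivalent).
Base→N1→N2→N3→N4→N5→Base: 35+28+3+10+14+25 = 115
Base→N1→N2→N3→N5→N4→Base: 35+28+3+13+14+11 = 104
Base→N1→N2→N4→N3→N5→Base: 35+28+8+10+13+25 = 119
Base→N1→N2→N4→N5→N3→Base: 35+28+8+14+13+20 = 118
Base→N1→N2→N5→N3→N4→Base: 35+28+16+13+10+11 = 113
Base→N1→N2→N5→N4→N3→Base: 35+28+16+14+10+20 = 123
Base→N1→N3→N2→N4→N5→Base: 35+25+3+8+14+25 = 110
Base→N1→N3→N2→N5→N4→Base: 35+25+3+16+14+11 = 104
Base→N1→N3→N4→N2→N5→Base: 35+25+10+8+16+25 = 119
Base→N1→N3→N4→N5→N2→Base: 35+25+10+14+16+19 = 119
Base→N1→N3→N5→N2→N4→Base: 35+25+13+16+8+11 = 108
Base→N1→N3→N5→N4→N2→Base: 35+25+13+14+8+19 = 114
Base→N1→N4→N2→N3→N5→Base: 35+24+8+3+13+25 = 108
Base→N1→N4→N2→N5→N3→Base: 35+24+8+16+13+20 = 116
… (46 more)
Base→N1→N5→N3→N2→N4→Base: 35+12+13+3+8+11 = 82  ← best
The minimum is 82.
One optimal route: Base → N1 → N5 → N3 → N2 → N4 → Base (or its reverse).

Shortest round trip = 82 km.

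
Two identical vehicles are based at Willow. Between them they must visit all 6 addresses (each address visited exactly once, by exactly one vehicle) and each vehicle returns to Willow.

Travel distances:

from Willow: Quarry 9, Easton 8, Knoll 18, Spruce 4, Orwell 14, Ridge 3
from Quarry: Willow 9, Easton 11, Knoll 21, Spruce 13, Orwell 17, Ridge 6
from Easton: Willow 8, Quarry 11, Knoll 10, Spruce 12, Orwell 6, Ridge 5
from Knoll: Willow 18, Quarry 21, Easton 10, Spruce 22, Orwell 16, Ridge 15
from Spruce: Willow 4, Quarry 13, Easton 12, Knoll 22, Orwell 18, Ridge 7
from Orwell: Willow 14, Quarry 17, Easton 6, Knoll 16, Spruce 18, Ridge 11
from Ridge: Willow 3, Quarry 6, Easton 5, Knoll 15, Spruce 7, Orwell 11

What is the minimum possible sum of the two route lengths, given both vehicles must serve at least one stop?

Check every non-empty split of the stops between the two vehicles; for each half take its own optimal tour:
  {Quarry} + {Easton, Knoll, Spruce, Orwell, Ridge}: 18 + 56 = 74
  {Easton} + {Quarry, Knoll, Spruce, Orwell, Ridge}: 16 + 68 = 84
  {Quarry, Easton} + {Knoll, Spruce, Orwell, Ridge}: 28 + 56 = 84
  {Knoll} + {Quarry, Easton, Spruce, Orwell, Ridge}: 36 + 48 = 84
  {Quarry, Knoll} + {Easton, Spruce, Orwell, Ridge}: 48 + 36 = 84
  {Easton, Knoll} + {Quarry, Spruce, Orwell, Ridge}: 36 + 48 = 84
  … (31 splits in total)
  {Spruce} + {Quarry, Easton, Knoll, Orwell, Ridge}: 8 + 60 = 68  ← best
Best: vehicle 1 Willow → Spruce → Willow = 8; vehicle 2 Willow → Quarry → Easton → Knoll → Orwell → Ridge → Willow = 60; combined 68.

Minimum combined distance: 68.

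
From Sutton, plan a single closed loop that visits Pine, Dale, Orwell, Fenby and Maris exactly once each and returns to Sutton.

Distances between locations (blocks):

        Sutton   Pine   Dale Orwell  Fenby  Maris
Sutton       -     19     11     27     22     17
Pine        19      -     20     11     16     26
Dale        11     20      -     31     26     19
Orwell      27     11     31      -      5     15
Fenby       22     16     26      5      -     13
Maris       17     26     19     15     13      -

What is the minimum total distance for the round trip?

Minimum total distance: 77 blocks.

Sutton → Pine → Dale → Orwell → Fenby → Maris → Sutton: 19+20+31+5+13+17 = 105
Sutton → Pine → Dale → Orwell → Maris → Fenby → Sutton: 19+20+31+15+13+22 = 120
Sutton → Pine → Dale → Fenby → Orwell → Maris → Sutton: 19+20+26+5+15+17 = 102
Sutton → Pine → Dale → Fenby → Maris → Orwell → Sutton: 19+20+26+13+15+27 = 120
Sutton → Pine → Dale → Maris → Orwell → Fenby → Sutton: 19+20+19+15+5+22 = 100
Sutton → Pine → Dale → Maris → Fenby → Orwell → Sutton: 19+20+19+13+5+27 = 103
Sutton → Pine → Orwell → Dale → Fenby → Maris → Sutton: 19+11+31+26+13+17 = 117
Sutton → Pine → Orwell → Dale → Maris → Fenby → Sutton: 19+11+31+19+13+22 = 115
Sutton → Pine → Orwell → Fenby → Dale → Maris → Sutton: 19+11+5+26+19+17 = 97
Sutton → Pine → Orwell → Fenby → Maris → Dale → Sutton: 19+11+5+13+19+11 = 78
Sutton → Pine → Orwell → Maris → Dale → Fenby → Sutton: 19+11+15+19+26+22 = 112
Sutton → Pine → Orwell → Maris → Fenby → Dale → Sutton: 19+11+15+13+26+11 = 95
Sutton → Pine → Fenby → Dale → Orwell → Maris → Sutton: 19+16+26+31+15+17 = 124
Sutton → Pine → Fenby → Dale → Maris → Orwell → Sutton: 19+16+26+19+15+27 = 122
… (46 more)
Sutton → Dale → Pine → Orwell → Fenby → Maris → Sutton: 11+20+11+5+13+17 = 77  ← best
The minimum is 77.
One optimal route: Sutton → Dale → Pine → Orwell → Fenby → Maris → Sutton (or its reverse).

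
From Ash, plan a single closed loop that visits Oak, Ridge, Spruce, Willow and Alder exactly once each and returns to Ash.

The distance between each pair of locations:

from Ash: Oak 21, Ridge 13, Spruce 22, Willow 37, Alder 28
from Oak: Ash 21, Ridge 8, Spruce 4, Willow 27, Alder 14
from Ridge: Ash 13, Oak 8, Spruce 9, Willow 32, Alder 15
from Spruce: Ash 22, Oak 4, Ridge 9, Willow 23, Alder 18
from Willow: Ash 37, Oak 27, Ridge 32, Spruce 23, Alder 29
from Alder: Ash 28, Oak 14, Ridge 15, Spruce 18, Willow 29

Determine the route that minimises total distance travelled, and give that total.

105 — the shortest possible round trip.

There are 60 distinct closed tours to check (reversals are equivalent).
Ash-Oak-Ridge-Spruce-Willow-Alder-Ash: 21+8+9+23+29+28 = 118
Ash-Oak-Ridge-Spruce-Alder-Willow-Ash: 21+8+9+18+29+37 = 122
Ash-Oak-Ridge-Willow-Spruce-Alder-Ash: 21+8+32+23+18+28 = 130
Ash-Oak-Ridge-Willow-Alder-Spruce-Ash: 21+8+32+29+18+22 = 130
Ash-Oak-Ridge-Alder-Spruce-Willow-Ash: 21+8+15+18+23+37 = 122
Ash-Oak-Ridge-Alder-Willow-Spruce-Ash: 21+8+15+29+23+22 = 118
Ash-Oak-Spruce-Ridge-Willow-Alder-Ash: 21+4+9+32+29+28 = 123
Ash-Oak-Spruce-Ridge-Alder-Willow-Ash: 21+4+9+15+29+37 = 115
Ash-Oak-Spruce-Willow-Ridge-Alder-Ash: 21+4+23+32+15+28 = 123
Ash-Oak-Spruce-Willow-Alder-Ridge-Ash: 21+4+23+29+15+13 = 105
Ash-Oak-Spruce-Alder-Ridge-Willow-Ash: 21+4+18+15+32+37 = 127
Ash-Oak-Spruce-Alder-Willow-Ridge-Ash: 21+4+18+29+32+13 = 117
Ash-Oak-Willow-Ridge-Spruce-Alder-Ash: 21+27+32+9+18+28 = 135
Ash-Oak-Willow-Ridge-Alder-Spruce-Ash: 21+27+32+15+18+22 = 135
… (46 more)
The minimum is 105.
One optimal route: Ash → Oak → Spruce → Willow → Alder → Ridge → Ash (or its reverse).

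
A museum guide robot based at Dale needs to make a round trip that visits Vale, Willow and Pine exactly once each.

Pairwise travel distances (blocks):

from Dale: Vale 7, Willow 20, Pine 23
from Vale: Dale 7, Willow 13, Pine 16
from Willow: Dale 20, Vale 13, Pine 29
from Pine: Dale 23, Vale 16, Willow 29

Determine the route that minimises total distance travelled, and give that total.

Dale → Vale → Willow → Pine → Dale: 7+13+29+23 = 72
Dale → Vale → Pine → Willow → Dale: 7+16+29+20 = 72
Dale → Willow → Vale → Pine → Dale: 20+13+16+23 = 72
The minimum is 72.
One optimal route: Dale → Vale → Willow → Pine → Dale (or its reverse).

Minimum total distance: 72 blocks.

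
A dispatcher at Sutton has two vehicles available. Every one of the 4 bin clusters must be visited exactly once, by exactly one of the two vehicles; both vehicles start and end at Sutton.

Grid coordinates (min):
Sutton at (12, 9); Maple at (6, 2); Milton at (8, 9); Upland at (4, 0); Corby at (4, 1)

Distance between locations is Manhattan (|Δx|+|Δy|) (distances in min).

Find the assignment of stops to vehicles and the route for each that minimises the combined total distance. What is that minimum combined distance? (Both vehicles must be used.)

Minimum combined distance: 42 min.

Check every non-empty split of the stops between the two vehicles; for each half take its own optimal tour:
  {Maple} + {Milton, Upland, Corby}: 26 + 34 = 60
  {Milton} + {Maple, Upland, Corby}: 8 + 34 = 42
  {Maple, Milton} + {Upland, Corby}: 26 + 34 = 60
  {Upland} + {Maple, Milton, Corby}: 34 + 32 = 66
  {Maple, Upland} + {Milton, Corby}: 34 + 32 = 66
  {Milton, Upland} + {Maple, Corby}: 34 + 32 = 66
  … (7 splits in total)
Best: vehicle 1 Sutton → Milton → Sutton = 8; vehicle 2 Sutton → Maple → Upland → Corby → Sutton = 34; combined 42.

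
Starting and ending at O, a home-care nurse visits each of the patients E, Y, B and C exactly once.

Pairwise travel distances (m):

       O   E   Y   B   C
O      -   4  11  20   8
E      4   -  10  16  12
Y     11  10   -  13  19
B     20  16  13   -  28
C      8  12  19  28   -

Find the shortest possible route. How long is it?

Minimum total distance: 60 m.

There are 12 distinct closed tours to check (reversals are equivalent).
O - E - Y - B - C - O: 4+10+13+28+8 = 63
O - E - Y - C - B - O: 4+10+19+28+20 = 81
O - E - B - Y - C - O: 4+16+13+19+8 = 60
O - E - B - C - Y - O: 4+16+28+19+11 = 78
O - E - C - Y - B - O: 4+12+19+13+20 = 68
O - E - C - B - Y - O: 4+12+28+13+11 = 68
O - Y - E - B - C - O: 11+10+16+28+8 = 73
O - Y - E - C - B - O: 11+10+12+28+20 = 81
O - Y - B - E - C - O: 11+13+16+12+8 = 60
O - Y - C - E - B - O: 11+19+12+16+20 = 78
O - B - E - Y - C - O: 20+16+10+19+8 = 73
O - B - Y - E - C - O: 20+13+10+12+8 = 63
The minimum is 60.
One optimal route: O → E → B → Y → C → O (or its reverse).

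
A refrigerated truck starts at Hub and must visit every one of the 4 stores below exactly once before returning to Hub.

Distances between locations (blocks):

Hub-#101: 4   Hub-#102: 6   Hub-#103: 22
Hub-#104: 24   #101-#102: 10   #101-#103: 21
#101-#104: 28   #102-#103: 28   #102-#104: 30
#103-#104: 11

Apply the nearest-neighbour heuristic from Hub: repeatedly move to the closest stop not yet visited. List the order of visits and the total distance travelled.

At Hub the remaining stops are #101 4, #102 6, #103 22, #104 24; go to #101.
At #101 the remaining stops are #102 10, #103 21, #104 28; go to #102.
At #102 the remaining stops are #103 28, #104 30; go to #103.
At #103 the remaining stops are #104 11; go to #104.
Return #104→Hub: 24.
Total = 4 + 10 + 28 + 11 + 24 = 77.

Total distance 77 blocks via the nearest-neighbour route Hub → #101 → #102 → #103 → #104 → Hub.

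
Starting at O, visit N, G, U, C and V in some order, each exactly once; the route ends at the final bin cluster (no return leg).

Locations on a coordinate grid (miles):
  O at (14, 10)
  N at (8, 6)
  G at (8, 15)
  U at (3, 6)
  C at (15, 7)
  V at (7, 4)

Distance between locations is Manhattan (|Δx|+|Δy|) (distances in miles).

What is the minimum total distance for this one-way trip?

Shortest open route: 35 miles.

There are 5! = 120 possible orderings.
O - N - G - U - C - V: 10+9+14+13+11 = 57
O - N - G - U - V - C: 10+9+14+6+11 = 50
O - N - G - C - U - V: 10+9+15+13+6 = 53
O - N - G - C - V - U: 10+9+15+11+6 = 51
O - N - G - V - U - C: 10+9+12+6+13 = 50
O - N - G - V - C - U: 10+9+12+11+13 = 55
O - N - U - G - C - V: 10+5+14+15+11 = 55
O - N - U - G - V - C: 10+5+14+12+11 = 52
O - N - U - C - G - V: 10+5+13+15+12 = 55
O - N - U - C - V - G: 10+5+13+11+12 = 51
O - N - U - V - G - C: 10+5+6+12+15 = 48
O - N - U - V - C - G: 10+5+6+11+15 = 47
O - N - C - G - U - V: 10+8+15+14+6 = 53
O - N - C - G - V - U: 10+8+15+12+6 = 51
… (106 more)
O - C - N - U - V - G: 4+8+5+6+12 = 35  ← best
The minimum is 35.
One shortest path: O → C → N → U → V → G.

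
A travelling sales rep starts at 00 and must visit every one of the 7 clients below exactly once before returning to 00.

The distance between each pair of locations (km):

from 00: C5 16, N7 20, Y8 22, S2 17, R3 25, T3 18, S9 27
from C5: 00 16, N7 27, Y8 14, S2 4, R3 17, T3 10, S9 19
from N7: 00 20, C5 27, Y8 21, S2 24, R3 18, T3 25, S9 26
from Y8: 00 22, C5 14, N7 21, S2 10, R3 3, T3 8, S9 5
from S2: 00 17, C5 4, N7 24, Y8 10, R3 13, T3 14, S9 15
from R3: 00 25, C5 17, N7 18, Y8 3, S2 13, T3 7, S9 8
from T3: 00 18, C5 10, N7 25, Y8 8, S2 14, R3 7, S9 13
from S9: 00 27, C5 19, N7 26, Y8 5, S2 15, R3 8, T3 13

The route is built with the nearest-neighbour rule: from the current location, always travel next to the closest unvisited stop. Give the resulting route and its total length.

00 → [C5:16 / S2:17 / T3:18 / N7:20 / Y8:22 / R3:25 / S9:27] → C5 (16)
C5 → [S2:4 / T3:10 / Y8:14 / R3:17 / S9:19 / N7:27] → S2 (4)
S2 → [Y8:10 / R3:13 / T3:14 / S9:15 / N7:24] → Y8 (10)
Y8 → [R3:3 / S9:5 / T3:8 / N7:21] → R3 (3)
R3 → [T3:7 / S9:8 / N7:18] → T3 (7)
T3 → [S9:13 / N7:25] → S9 (13)
S9 → [N7:26] → N7 (26)
Return N7→00: 20.
Total = 16 + 4 + 10 + 3 + 7 + 13 + 26 + 20 = 99.

Total distance 99 km via the nearest-neighbour route 00 → C5 → S2 → Y8 → R3 → T3 → S9 → N7 → 00.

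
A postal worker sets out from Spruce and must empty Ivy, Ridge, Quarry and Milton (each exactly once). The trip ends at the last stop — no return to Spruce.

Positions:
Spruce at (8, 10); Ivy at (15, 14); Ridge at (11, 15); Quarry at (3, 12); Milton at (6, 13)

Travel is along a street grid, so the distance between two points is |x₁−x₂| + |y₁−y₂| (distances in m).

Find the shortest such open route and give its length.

There are 4! = 24 possible orderings.
Spruce→Ivy→Ridge→Quarry→Milton: 11+5+11+4 = 31
Spruce→Ivy→Ridge→Milton→Quarry: 11+5+7+4 = 27
Spruce→Ivy→Quarry→Ridge→Milton: 11+14+11+7 = 43
Spruce→Ivy→Quarry→Milton→Ridge: 11+14+4+7 = 36
Spruce→Ivy→Milton→Ridge→Quarry: 11+10+7+11 = 39
Spruce→Ivy→Milton→Quarry→Ridge: 11+10+4+11 = 36
Spruce→Ridge→Ivy→Quarry→Milton: 8+5+14+4 = 31
Spruce→Ridge→Ivy→Milton→Quarry: 8+5+10+4 = 27
Spruce→Ridge→Quarry→Ivy→Milton: 8+11+14+10 = 43
Spruce→Ridge→Quarry→Milton→Ivy: 8+11+4+10 = 33
Spruce→Ridge→Milton→Ivy→Quarry: 8+7+10+14 = 39
Spruce→Ridge→Milton→Quarry→Ivy: 8+7+4+14 = 33
Spruce→Quarry→Ivy→Ridge→Milton: 7+14+5+7 = 33
Spruce→Quarry→Ivy→Milton→Ridge: 7+14+10+7 = 38
… (10 more)
Spruce→Quarry→Milton→Ridge→Ivy: 7+4+7+5 = 23  ← best
The minimum is 23.
One shortest path: Spruce → Quarry → Milton → Ridge → Ivy.

Minimum one-way distance = 23 m.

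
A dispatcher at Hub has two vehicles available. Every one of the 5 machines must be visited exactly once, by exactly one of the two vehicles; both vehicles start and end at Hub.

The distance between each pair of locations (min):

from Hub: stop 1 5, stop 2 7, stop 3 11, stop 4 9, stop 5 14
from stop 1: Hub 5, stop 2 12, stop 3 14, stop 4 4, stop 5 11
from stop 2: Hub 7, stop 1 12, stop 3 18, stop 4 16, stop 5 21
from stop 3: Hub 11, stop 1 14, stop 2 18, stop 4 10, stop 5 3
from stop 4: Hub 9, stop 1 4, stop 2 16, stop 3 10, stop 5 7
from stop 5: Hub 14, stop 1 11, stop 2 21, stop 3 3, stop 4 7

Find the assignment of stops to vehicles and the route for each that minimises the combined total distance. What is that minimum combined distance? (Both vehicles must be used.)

Check every non-empty split of the stops between the two vehicles; for each half take its own optimal tour:
  {stop 1} + {stop 2, stop 3, stop 4, stop 5}: 10 + 44 = 54
  {stop 2} + {stop 1, stop 3, stop 4, stop 5}: 14 + 30 = 44
  {stop 1, stop 2} + {stop 3, stop 4, stop 5}: 24 + 30 = 54
  {stop 3} + {stop 1, stop 2, stop 4, stop 5}: 22 + 44 = 66
  {stop 1, stop 3} + {stop 2, stop 4, stop 5}: 30 + 44 = 74
  {stop 2, stop 3} + {stop 1, stop 4, stop 5}: 36 + 30 = 66
  … (15 splits in total)
Best: vehicle 1 Hub → stop 2 → Hub = 14; vehicle 2 Hub → stop 1 → stop 4 → stop 5 → stop 3 → Hub = 30; combined 44.

Minimum combined distance: 44 min.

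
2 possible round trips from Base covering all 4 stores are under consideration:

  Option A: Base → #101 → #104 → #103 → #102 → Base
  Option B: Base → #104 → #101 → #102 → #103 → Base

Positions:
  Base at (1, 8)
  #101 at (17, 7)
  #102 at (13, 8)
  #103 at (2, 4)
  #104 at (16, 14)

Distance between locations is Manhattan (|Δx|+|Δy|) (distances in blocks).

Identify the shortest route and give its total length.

Shortest is Option B, total 54 blocks.

Option A: 17 + 8 + 24 + 15 + 12 = 76
Option B: 21 + 8 + 5 + 15 + 5 = 54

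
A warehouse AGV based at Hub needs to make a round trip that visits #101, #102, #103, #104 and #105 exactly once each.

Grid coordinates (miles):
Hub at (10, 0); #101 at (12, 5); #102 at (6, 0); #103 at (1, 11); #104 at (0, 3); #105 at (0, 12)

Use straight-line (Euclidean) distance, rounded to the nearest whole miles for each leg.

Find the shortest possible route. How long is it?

Hub-#101-#102-#103-#104-#105-Hub: 5+8+12+8+9+16 = 58
Hub-#101-#102-#103-#105-#104-Hub: 5+8+12+1+9+10 = 45
Hub-#101-#102-#104-#103-#105-Hub: 5+8+7+8+1+16 = 45
Hub-#101-#102-#104-#105-#103-Hub: 5+8+7+9+1+14 = 44
Hub-#101-#102-#105-#103-#104-Hub: 5+8+13+1+8+10 = 45
Hub-#101-#102-#105-#104-#103-Hub: 5+8+13+9+8+14 = 57
Hub-#101-#103-#102-#104-#105-Hub: 5+13+12+7+9+16 = 62
Hub-#101-#103-#102-#105-#104-Hub: 5+13+12+13+9+10 = 62
Hub-#101-#103-#104-#102-#105-Hub: 5+13+8+7+13+16 = 62
Hub-#101-#103-#104-#105-#102-Hub: 5+13+8+9+13+4 = 52
Hub-#101-#103-#105-#102-#104-Hub: 5+13+1+13+7+10 = 49
Hub-#101-#103-#105-#104-#102-Hub: 5+13+1+9+7+4 = 39
Hub-#101-#104-#102-#103-#105-Hub: 5+12+7+12+1+16 = 53
Hub-#101-#104-#102-#105-#103-Hub: 5+12+7+13+1+14 = 52
… (46 more)
The minimum is 39.
One optimal route: Hub → #101 → #103 → #105 → #104 → #102 → Hub (or its reverse).

Minimum total distance: 39 miles.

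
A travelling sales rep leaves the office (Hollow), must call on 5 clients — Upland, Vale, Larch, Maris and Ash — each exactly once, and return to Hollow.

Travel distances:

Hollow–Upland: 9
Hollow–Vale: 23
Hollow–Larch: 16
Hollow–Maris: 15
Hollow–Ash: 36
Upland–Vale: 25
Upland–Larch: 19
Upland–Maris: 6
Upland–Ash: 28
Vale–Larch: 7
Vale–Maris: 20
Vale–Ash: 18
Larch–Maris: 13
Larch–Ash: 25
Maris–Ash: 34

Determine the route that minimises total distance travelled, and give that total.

With 5 stops there are 5!/2 = 60 distinct round trips (a route and its reverse cost the same).
Hollow-Upland-Vale-Larch-Maris-Ash-Hollow: 9+25+7+13+34+36 = 124
Hollow-Upland-Vale-Larch-Ash-Maris-Hollow: 9+25+7+25+34+15 = 115
Hollow-Upland-Vale-Maris-Larch-Ash-Hollow: 9+25+20+13+25+36 = 128
Hollow-Upland-Vale-Maris-Ash-Larch-Hollow: 9+25+20+34+25+16 = 129
Hollow-Upland-Vale-Ash-Larch-Maris-Hollow: 9+25+18+25+13+15 = 105
Hollow-Upland-Vale-Ash-Maris-Larch-Hollow: 9+25+18+34+13+16 = 115
Hollow-Upland-Larch-Vale-Maris-Ash-Hollow: 9+19+7+20+34+36 = 125
Hollow-Upland-Larch-Vale-Ash-Maris-Hollow: 9+19+7+18+34+15 = 102
Hollow-Upland-Larch-Maris-Vale-Ash-Hollow: 9+19+13+20+18+36 = 115
Hollow-Upland-Larch-Maris-Ash-Vale-Hollow: 9+19+13+34+18+23 = 116
Hollow-Upland-Larch-Ash-Vale-Maris-Hollow: 9+19+25+18+20+15 = 106
Hollow-Upland-Larch-Ash-Maris-Vale-Hollow: 9+19+25+34+20+23 = 130
Hollow-Upland-Maris-Vale-Larch-Ash-Hollow: 9+6+20+7+25+36 = 103
Hollow-Upland-Maris-Vale-Ash-Larch-Hollow: 9+6+20+18+25+16 = 94
… (46 more)
Hollow-Upland-Maris-Larch-Vale-Ash-Hollow: 9+6+13+7+18+36 = 89  ← best
The minimum is 89.
One optimal route: Hollow → Upland → Maris → Larch → Vale → Ash → Hollow (or its reverse).

89 — the shortest possible round trip.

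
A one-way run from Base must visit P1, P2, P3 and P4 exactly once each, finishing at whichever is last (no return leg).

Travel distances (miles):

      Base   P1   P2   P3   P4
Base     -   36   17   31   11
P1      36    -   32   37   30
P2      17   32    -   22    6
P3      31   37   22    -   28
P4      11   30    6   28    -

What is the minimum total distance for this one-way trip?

There are 4! = 24 possible orderings.
Base → P1 → P2 → P3 → P4: 36+32+22+28 = 118
Base → P1 → P2 → P4 → P3: 36+32+6+28 = 102
Base → P1 → P3 → P2 → P4: 36+37+22+6 = 101
Base → P1 → P3 → P4 → P2: 36+37+28+6 = 107
Base → P1 → P4 → P2 → P3: 36+30+6+22 = 94
Base → P1 → P4 → P3 → P2: 36+30+28+22 = 116
Base → P2 → P1 → P3 → P4: 17+32+37+28 = 114
Base → P2 → P1 → P4 → P3: 17+32+30+28 = 107
Base → P2 → P3 → P1 → P4: 17+22+37+30 = 106
Base → P2 → P3 → P4 → P1: 17+22+28+30 = 97
Base → P2 → P4 → P1 → P3: 17+6+30+37 = 90
Base → P2 → P4 → P3 → P1: 17+6+28+37 = 88
Base → P3 → P1 → P2 → P4: 31+37+32+6 = 106
Base → P3 → P1 → P4 → P2: 31+37+30+6 = 104
… (10 more)
Base → P4 → P2 → P3 → P1: 11+6+22+37 = 76  ← best
The minimum is 76.
One shortest path: Base → P4 → P2 → P3 → P1.

Shortest open route: 76 miles.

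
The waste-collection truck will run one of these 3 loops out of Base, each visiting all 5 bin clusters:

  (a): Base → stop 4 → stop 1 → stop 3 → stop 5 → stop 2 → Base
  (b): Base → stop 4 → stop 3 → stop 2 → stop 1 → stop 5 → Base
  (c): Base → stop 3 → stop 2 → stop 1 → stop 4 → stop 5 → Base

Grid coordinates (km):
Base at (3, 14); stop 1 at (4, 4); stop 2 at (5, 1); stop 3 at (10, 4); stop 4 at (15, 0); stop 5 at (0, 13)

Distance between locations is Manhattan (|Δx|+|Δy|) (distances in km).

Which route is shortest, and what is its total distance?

64 km — (b) is the shortest.

(a): 26 + 15 + 6 + 19 + 17 + 15 = 98
(b): 26 + 9 + 8 + 4 + 13 + 4 = 64
(c): 17 + 8 + 4 + 15 + 28 + 4 = 76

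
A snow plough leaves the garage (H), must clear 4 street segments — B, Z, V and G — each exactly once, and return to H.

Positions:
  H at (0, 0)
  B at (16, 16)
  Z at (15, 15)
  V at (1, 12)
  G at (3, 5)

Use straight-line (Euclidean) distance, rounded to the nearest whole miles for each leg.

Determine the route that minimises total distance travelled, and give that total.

Minimum total distance: 50 miles.

H - B - Z - V - G - H: 23+1+14+7+6 = 51
H - B - Z - G - V - H: 23+1+16+7+12 = 59
H - B - V - Z - G - H: 23+16+14+16+6 = 75
H - B - V - G - Z - H: 23+16+7+16+21 = 83
H - B - G - Z - V - H: 23+17+16+14+12 = 82
H - B - G - V - Z - H: 23+17+7+14+21 = 82
H - Z - B - V - G - H: 21+1+16+7+6 = 51
H - Z - B - G - V - H: 21+1+17+7+12 = 58
H - Z - V - B - G - H: 21+14+16+17+6 = 74
H - Z - G - B - V - H: 21+16+17+16+12 = 82
H - V - B - Z - G - H: 12+16+1+16+6 = 51
H - V - Z - B - G - H: 12+14+1+17+6 = 50
The minimum is 50.
One optimal route: H → V → Z → B → G → H (or its reverse).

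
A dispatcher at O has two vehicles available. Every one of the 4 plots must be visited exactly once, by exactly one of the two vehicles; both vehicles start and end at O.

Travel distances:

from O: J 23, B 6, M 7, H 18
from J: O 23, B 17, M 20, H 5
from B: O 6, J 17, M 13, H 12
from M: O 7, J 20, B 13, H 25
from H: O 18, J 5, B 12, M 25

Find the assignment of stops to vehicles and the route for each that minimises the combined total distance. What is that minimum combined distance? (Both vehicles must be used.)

Try each way of splitting the stops between the two vehicles (each non-empty) and, for each split, find the best tour for each vehicle:
  {J} + {B, M, H}: 46 + 50 = 96
  {B} + {J, M, H}: 12 + 50 = 62
  {J, B} + {M, H}: 46 + 50 = 96
  {M} + {J, B, H}: 14 + 46 = 60
  {J, M} + {B, H}: 50 + 36 = 86
  {B, M} + {J, H}: 26 + 46 = 72
  … (7 splits in total)
Best: vehicle 1 O → M → O = 14; vehicle 2 O → J → H → B → O = 46; combined 60.

60 — the smallest possible combined total.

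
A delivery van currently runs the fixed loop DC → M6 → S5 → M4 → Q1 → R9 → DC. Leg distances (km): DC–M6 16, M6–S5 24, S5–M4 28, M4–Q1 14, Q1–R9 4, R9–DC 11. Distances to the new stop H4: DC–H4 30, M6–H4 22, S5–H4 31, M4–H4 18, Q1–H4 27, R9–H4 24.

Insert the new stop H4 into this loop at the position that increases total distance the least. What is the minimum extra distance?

+21 km — insert H4 between S5 and M4.

Insertion cost between consecutive stops i–j is d(i,H4) + d(H4,j) − d(i,j):
  between DC and M6: 30 + 22 − 16 = 36
  between M6 and S5: 22 + 31 − 24 = 29
  between S5 and M4: 31 + 18 − 28 = 21
  between M4 and Q1: 18 + 27 − 14 = 31
  between Q1 and R9: 27 + 24 − 4 = 47
  between R9 and DC: 24 + 30 − 11 = 43
Cheapest insertion is between S5 and M4, adding 21.
New total = 97 + 21 = 118.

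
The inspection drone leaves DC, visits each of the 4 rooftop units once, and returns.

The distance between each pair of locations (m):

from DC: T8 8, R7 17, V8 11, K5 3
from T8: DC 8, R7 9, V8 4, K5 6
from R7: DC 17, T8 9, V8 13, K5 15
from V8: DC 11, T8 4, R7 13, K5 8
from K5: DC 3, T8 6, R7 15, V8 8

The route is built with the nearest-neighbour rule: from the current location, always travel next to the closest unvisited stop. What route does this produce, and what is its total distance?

Nearest-neighbour total = 43 m; route DC → K5 → T8 → V8 → R7 → DC.

At DC the remaining stops are K5 3, T8 8, V8 11, R7 17; go to K5.
At K5 the remaining stops are T8 6, V8 8, R7 15; go to T8.
At T8 the remaining stops are V8 4, R7 9; go to V8.
At V8 the remaining stops are R7 13; go to R7.
Return R7→DC: 17.
Total = 3 + 6 + 4 + 13 + 17 = 43.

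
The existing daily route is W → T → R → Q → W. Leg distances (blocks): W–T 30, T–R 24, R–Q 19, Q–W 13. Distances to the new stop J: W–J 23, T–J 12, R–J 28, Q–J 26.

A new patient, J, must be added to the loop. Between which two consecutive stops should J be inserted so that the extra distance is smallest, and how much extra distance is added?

Insertion cost between consecutive stops i–j is d(i,J) + d(J,j) − d(i,j):
  between W and T: 23 + 12 − 30 = 5
  between T and R: 12 + 28 − 24 = 16
  between R and Q: 28 + 26 − 19 = 35
  between Q and W: 26 + 23 − 13 = 36
Cheapest insertion is between W and T, adding 5.
New total = 86 + 5 = 91.

Minimum extra distance: 5 blocks, inserting J between W and T.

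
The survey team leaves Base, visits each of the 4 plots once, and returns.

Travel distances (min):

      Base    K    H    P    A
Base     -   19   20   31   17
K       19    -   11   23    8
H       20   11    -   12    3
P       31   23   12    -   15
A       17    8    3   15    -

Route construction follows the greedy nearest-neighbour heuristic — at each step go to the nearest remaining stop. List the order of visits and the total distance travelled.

Nearest-neighbour total = 85 min; route Base → A → H → K → P → Base.

From Base: distances to unvisited — A=17, K=19, H=20, P=31. Nearest is A (17).
From A: distances to unvisited — H=3, K=8, P=15. Nearest is H (3).
From H: distances to unvisited — K=11, P=12. Nearest is K (11).
From K: distances to unvisited — P=23. Nearest is P (23).
Return P→Base: 31.
Total = 17 + 3 + 11 + 23 + 31 = 85.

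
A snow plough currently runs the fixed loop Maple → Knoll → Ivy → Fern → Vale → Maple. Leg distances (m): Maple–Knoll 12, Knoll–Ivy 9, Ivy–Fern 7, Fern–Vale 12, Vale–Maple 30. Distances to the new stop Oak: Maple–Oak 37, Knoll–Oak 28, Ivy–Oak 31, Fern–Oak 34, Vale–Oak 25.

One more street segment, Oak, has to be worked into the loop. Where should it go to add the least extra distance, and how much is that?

+32 m — insert Oak between Vale and Maple.

Insertion cost between consecutive stops i–j is d(i,Oak) + d(Oak,j) − d(i,j):
  between Maple and Knoll: 37 + 28 − 12 = 53
  between Knoll and Ivy: 28 + 31 − 9 = 50
  between Ivy and Fern: 31 + 34 − 7 = 58
  between Fern and Vale: 34 + 25 − 12 = 47
  between Vale and Maple: 25 + 37 − 30 = 32
Cheapest insertion is between Vale and Maple, adding 32.
New total = 70 + 32 = 102.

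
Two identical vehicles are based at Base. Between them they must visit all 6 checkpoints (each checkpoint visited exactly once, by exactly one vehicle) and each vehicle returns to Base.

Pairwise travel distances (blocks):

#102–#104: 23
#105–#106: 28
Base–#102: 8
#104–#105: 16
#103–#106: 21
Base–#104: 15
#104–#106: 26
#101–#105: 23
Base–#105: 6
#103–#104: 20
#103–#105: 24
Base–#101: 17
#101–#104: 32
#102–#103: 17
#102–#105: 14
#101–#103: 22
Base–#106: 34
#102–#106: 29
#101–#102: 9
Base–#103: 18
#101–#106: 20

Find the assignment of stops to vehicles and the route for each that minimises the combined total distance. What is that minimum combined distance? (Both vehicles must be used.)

Check every non-empty split of the stops between the two vehicles; for each half take its own optimal tour:
  {#101} + {#102, #103, #104, #105, #106}: 34 + 94 = 128
  {#102} + {#101, #103, #104, #105, #106}: 16 + 100 = 116
  {#101, #102} + {#103, #104, #105, #106}: 34 + 87 = 121
  {#103} + {#101, #102, #104, #105, #106}: 36 + 85 = 121
  {#101, #103} + {#102, #104, #105, #106}: 57 + 85 = 142
  {#102, #103} + {#101, #104, #105, #106}: 43 + 85 = 128
  … (31 splits in total)
  {#105} + {#101, #102, #103, #104, #106}: 12 + 93 = 105  ← best
Best: vehicle 1 Base → #105 → Base = 12; vehicle 2 Base → #102 → #101 → #106 → #103 → #104 → Base = 93; combined 105.

Minimum combined distance: 105 blocks.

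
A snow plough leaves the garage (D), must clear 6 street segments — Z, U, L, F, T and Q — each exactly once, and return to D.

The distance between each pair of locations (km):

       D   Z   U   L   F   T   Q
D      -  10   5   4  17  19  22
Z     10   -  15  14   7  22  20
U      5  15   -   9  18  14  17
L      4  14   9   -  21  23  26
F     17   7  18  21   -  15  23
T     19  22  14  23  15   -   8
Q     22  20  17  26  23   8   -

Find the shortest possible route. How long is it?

There are 360 distinct closed tours to check (reversals are equivalent).
D → Z → U → L → F → T → Q → D: 10+15+9+21+15+8+22 = 100
D → Z → U → L → F → Q → T → D: 10+15+9+21+23+8+19 = 105
D → Z → U → L → T → F → Q → D: 10+15+9+23+15+23+22 = 117
D → Z → U → L → T → Q → F → D: 10+15+9+23+8+23+17 = 105
D → Z → U → L → Q → F → T → D: 10+15+9+26+23+15+19 = 117
D → Z → U → L → Q → T → F → D: 10+15+9+26+8+15+17 = 100
D → Z → U → F → L → T → Q → D: 10+15+18+21+23+8+22 = 117
D → Z → U → F → L → Q → T → D: 10+15+18+21+26+8+19 = 117
… (352 more)
D → Z → F → T → Q → U → L → D: 10+7+15+8+17+9+4 = 70  ← best
The minimum is 70.
One optimal route: D → Z → F → T → Q → U → L → D (or its reverse).

Shortest round trip = 70 km.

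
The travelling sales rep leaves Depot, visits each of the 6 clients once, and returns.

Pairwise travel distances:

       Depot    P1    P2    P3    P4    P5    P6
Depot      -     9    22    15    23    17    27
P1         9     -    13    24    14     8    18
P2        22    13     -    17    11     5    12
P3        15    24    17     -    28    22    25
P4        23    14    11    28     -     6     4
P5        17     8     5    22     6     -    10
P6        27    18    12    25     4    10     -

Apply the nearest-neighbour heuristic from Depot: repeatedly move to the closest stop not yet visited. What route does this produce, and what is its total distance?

At Depot the remaining stops are P1 9, P3 15, P5 17, P2 22, P4 23, P6 27; go to P1.
At P1 the remaining stops are P5 8, P2 13, P4 14, P6 18, P3 24; go to P5.
At P5 the remaining stops are P2 5, P4 6, P6 10, P3 22; go to P2.
At P2 the remaining stops are P4 11, P6 12, P3 17; go to P4.
At P4 the remaining stops are P6 4, P3 28; go to P6.
At P6 the remaining stops are P3 25; go to P3.
Return P3→Depot: 15.
Total = 9 + 8 + 5 + 11 + 4 + 25 + 15 = 77.

Total distance 77 via the nearest-neighbour route Depot → P1 → P5 → P2 → P4 → P6 → P3 → Depot.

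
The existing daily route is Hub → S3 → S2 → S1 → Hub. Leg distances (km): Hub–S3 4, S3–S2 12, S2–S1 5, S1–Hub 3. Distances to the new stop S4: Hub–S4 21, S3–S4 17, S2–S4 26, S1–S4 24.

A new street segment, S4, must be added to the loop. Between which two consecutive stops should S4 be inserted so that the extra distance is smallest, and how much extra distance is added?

Insertion cost between consecutive stops i–j is d(i,S4) + d(S4,j) − d(i,j):
  between Hub and S3: 21 + 17 − 4 = 34
  between S3 and S2: 17 + 26 − 12 = 31
  between S2 and S1: 26 + 24 − 5 = 45
  between S1 and Hub: 24 + 21 − 3 = 42
Cheapest insertion is between S3 and S2, adding 31.
New total = 24 + 31 = 55.

Minimum extra distance: 31 km, inserting S4 between S3 and S2.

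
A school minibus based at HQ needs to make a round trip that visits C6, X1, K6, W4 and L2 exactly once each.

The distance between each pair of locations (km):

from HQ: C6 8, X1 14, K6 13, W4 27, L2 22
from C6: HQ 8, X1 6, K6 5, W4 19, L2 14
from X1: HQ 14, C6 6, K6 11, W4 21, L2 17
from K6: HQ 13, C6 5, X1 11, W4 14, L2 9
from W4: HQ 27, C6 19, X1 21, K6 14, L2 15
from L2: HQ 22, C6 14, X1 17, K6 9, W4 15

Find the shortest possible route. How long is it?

HQ→C6→X1→K6→W4→L2→HQ: 8+6+11+14+15+22 = 76
HQ→C6→X1→K6→L2→W4→HQ: 8+6+11+9+15+27 = 76
HQ→C6→X1→W4→K6→L2→HQ: 8+6+21+14+9+22 = 80
HQ→C6→X1→W4→L2→K6→HQ: 8+6+21+15+9+13 = 72
HQ→C6→X1→L2→K6→W4→HQ: 8+6+17+9+14+27 = 81
HQ→C6→X1→L2→W4→K6→HQ: 8+6+17+15+14+13 = 73
HQ→C6→K6→X1→W4→L2→HQ: 8+5+11+21+15+22 = 82
HQ→C6→K6→X1→L2→W4→HQ: 8+5+11+17+15+27 = 83
HQ→C6→K6→W4→X1→L2→HQ: 8+5+14+21+17+22 = 87
HQ→C6→K6→W4→L2→X1→HQ: 8+5+14+15+17+14 = 73
HQ→C6→K6→L2→X1→W4→HQ: 8+5+9+17+21+27 = 87
HQ→C6→K6→L2→W4→X1→HQ: 8+5+9+15+21+14 = 72
HQ→C6→W4→X1→K6→L2→HQ: 8+19+21+11+9+22 = 90
HQ→C6→W4→X1→L2→K6→HQ: 8+19+21+17+9+13 = 87
… (46 more)
The minimum is 72.
One optimal route: HQ → C6 → X1 → W4 → L2 → K6 → HQ (or its reverse).

Shortest round trip = 72 km.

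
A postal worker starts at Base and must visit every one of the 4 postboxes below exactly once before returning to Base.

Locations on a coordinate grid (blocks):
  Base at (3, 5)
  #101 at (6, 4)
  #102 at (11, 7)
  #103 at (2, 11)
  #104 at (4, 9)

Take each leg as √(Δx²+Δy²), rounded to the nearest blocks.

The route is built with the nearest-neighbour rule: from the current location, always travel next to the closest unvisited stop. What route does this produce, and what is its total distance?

Nearest-neighbour total = 29 blocks; route Base → #101 → #104 → #103 → #102 → Base.

From Base: distances to unvisited — #101=3, #104=4, #103=6, #102=8. Nearest is #101 (3).
From #101: distances to unvisited — #104=5, #102=6, #103=8. Nearest is #104 (5).
From #104: distances to unvisited — #103=3, #102=7. Nearest is #103 (3).
From #103: distances to unvisited — #102=10. Nearest is #102 (10).
Return #102→Base: 8.
Total = 3 + 5 + 3 + 10 + 8 = 29.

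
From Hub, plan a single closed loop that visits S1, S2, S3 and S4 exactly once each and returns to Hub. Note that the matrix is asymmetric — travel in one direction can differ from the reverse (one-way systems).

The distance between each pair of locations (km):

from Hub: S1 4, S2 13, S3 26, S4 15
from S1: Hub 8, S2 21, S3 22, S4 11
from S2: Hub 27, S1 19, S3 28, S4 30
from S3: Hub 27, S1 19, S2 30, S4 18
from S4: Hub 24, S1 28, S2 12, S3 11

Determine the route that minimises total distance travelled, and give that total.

Shortest round trip = 81 km.

Hub → S1 → S2 → S3 → S4 → Hub: 4+21+28+18+24 = 95
Hub → S1 → S2 → S4 → S3 → Hub: 4+21+30+11+27 = 93
Hub → S1 → S3 → S2 → S4 → Hub: 4+22+30+30+24 = 110
Hub → S1 → S3 → S4 → S2 → Hub: 4+22+18+12+27 = 83
Hub → S1 → S4 → S2 → S3 → Hub: 4+11+12+28+27 = 82
Hub → S1 → S4 → S3 → S2 → Hub: 4+11+11+30+27 = 83
Hub → S2 → S1 → S3 → S4 → Hub: 13+19+22+18+24 = 96
Hub → S2 → S1 → S4 → S3 → Hub: 13+19+11+11+27 = 81
Hub → S2 → S3 → S1 → S4 → Hub: 13+28+19+11+24 = 95
Hub → S2 → S3 → S4 → S1 → Hub: 13+28+18+28+8 = 95
Hub → S2 → S4 → S1 → S3 → Hub: 13+30+28+22+27 = 120
Hub → S2 → S4 → S3 → S1 → Hub: 13+30+11+19+8 = 81
Hub → S3 → S1 → S2 → S4 → Hub: 26+19+21+30+24 = 120
Hub → S3 → S1 → S4 → S2 → Hub: 26+19+11+12+27 = 95
… (10 more)
The minimum is 81.
One optimal route: Hub → S2 → S1 → S4 → S3 → Hub.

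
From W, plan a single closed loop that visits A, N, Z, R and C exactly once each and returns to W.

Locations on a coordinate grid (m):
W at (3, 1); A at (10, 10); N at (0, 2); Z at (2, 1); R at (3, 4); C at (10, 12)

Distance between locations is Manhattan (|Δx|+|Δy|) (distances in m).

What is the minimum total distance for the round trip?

42 m — the shortest possible round trip.

There are 60 distinct closed tours to check (reversals are equivalent).
W - A - N - Z - R - C - W: 16+18+3+4+15+18 = 74
W - A - N - Z - C - R - W: 16+18+3+19+15+3 = 74
W - A - N - R - Z - C - W: 16+18+5+4+19+18 = 80
W - A - N - R - C - Z - W: 16+18+5+15+19+1 = 74
W - A - N - C - Z - R - W: 16+18+20+19+4+3 = 80
W - A - N - C - R - Z - W: 16+18+20+15+4+1 = 74
W - A - Z - N - R - C - W: 16+17+3+5+15+18 = 74
W - A - Z - N - C - R - W: 16+17+3+20+15+3 = 74
W - A - Z - R - N - C - W: 16+17+4+5+20+18 = 80
W - A - Z - R - C - N - W: 16+17+4+15+20+4 = 76
W - A - Z - C - N - R - W: 16+17+19+20+5+3 = 80
W - A - Z - C - R - N - W: 16+17+19+15+5+4 = 76
W - A - R - N - Z - C - W: 16+13+5+3+19+18 = 74
W - A - R - N - C - Z - W: 16+13+5+20+19+1 = 74
… (46 more)
W - A - C - R - N - Z - W: 16+2+15+5+3+1 = 42  ← best
The minimum is 42.
One optimal route: W → A → C → R → N → Z → W (or its reverse).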